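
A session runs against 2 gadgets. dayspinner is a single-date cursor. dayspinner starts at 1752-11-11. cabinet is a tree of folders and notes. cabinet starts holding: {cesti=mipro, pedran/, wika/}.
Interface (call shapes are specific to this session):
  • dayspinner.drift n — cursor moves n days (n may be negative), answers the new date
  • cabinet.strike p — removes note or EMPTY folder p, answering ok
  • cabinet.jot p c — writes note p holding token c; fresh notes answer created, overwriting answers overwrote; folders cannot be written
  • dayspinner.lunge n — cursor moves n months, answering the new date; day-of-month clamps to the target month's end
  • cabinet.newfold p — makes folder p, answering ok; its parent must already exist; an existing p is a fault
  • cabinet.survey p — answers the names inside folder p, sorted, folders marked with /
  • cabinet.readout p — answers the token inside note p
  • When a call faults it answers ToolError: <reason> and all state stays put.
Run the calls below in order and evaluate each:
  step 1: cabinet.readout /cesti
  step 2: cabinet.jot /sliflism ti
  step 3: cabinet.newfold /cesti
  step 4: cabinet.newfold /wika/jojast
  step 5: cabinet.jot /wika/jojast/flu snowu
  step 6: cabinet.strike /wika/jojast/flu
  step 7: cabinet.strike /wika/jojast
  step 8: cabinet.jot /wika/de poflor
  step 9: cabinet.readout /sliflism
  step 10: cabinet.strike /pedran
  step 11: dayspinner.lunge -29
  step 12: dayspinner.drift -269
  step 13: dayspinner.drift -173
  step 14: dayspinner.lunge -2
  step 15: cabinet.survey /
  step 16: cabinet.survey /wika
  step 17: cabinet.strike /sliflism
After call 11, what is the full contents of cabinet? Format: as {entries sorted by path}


// readout(p='/cesti') => mipro
// jot(p='/sliflism', c='ti') => created
// newfold(p='/cesti') => ToolError: exists
// newfold(p='/wika/jojast') => ok
// jot(p='/wika/jojast/flu', c='snowu') => created
// strike(p='/wika/jojast/flu') => ok
// strike(p='/wika/jojast') => ok
// jot(p='/wika/de', c='poflor') => created
// readout(p='/sliflism') => ti
// strike(p='/pedran') => ok
// lunge(n='-29') => 1750-06-11
// drift(n='-269') => 1749-09-15
// drift(n='-173') => 1749-03-26
// lunge(n='-2') => 1749-01-26
// survey(p='/') => [cesti, sliflism, wika/]
// survey(p='/wika') => [de]
// strike(p='/sliflism') => ok

Answer: {cesti=mipro, sliflism=ti, wika/, wika/de=poflor}


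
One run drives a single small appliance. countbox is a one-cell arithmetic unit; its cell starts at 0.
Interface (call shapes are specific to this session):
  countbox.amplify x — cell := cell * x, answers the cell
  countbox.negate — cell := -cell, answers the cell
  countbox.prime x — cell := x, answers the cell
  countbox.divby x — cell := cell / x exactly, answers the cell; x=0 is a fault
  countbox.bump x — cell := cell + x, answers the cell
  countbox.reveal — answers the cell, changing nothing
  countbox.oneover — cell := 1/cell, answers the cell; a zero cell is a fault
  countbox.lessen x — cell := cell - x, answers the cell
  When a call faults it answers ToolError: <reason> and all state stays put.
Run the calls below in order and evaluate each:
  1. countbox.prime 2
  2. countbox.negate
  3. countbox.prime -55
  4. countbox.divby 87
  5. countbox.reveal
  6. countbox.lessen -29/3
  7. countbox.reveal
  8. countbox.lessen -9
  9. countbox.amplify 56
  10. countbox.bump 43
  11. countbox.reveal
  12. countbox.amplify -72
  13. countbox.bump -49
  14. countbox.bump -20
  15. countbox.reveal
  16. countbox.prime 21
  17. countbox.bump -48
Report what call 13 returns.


Act: countbox.prime[2]
Obs: 2
Act: countbox.negate[]
Obs: -2
Act: countbox.prime[-55]
Obs: -55
Act: countbox.divby[87]
Obs: -55/87
Act: countbox.reveal[]
Obs: -55/87
Act: countbox.lessen[-29/3]
Obs: 262/29
Act: countbox.reveal[]
Obs: 262/29
Act: countbox.lessen[-9]
Obs: 523/29
Act: countbox.amplify[56]
Obs: 29288/29
Act: countbox.bump[43]
Obs: 30535/29
Act: countbox.reveal[]
Obs: 30535/29
Act: countbox.amplify[-72]
Obs: -2198520/29
Act: countbox.bump[-49]
Obs: -2199941/29
Act: countbox.bump[-20]
Obs: -2200521/29
Act: countbox.reveal[]
Obs: -2200521/29
Act: countbox.prime[21]
Obs: 21
Act: countbox.bump[-48]
Obs: -27

Answer: -2199941/29


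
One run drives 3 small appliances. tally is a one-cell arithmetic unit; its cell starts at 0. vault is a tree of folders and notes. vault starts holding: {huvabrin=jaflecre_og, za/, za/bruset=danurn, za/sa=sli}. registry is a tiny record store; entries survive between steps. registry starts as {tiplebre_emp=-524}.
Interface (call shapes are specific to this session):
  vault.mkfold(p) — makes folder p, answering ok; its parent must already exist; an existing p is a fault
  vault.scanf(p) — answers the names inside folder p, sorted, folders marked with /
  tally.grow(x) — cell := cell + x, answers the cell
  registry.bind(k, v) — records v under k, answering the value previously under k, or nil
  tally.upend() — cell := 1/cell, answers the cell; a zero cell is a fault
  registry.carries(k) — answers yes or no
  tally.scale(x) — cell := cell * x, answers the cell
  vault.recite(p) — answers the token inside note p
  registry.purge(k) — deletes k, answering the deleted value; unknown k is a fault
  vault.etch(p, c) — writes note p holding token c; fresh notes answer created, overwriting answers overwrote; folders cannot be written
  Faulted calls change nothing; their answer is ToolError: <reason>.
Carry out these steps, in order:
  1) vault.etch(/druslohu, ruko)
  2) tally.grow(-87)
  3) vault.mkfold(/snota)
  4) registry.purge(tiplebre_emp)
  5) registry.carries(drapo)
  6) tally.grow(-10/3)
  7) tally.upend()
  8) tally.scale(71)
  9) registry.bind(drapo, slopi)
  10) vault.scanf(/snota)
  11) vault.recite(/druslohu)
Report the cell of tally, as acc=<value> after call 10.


Answer: acc=-213/271

Derivation:
-> etch(p='/druslohu', c='ruko')
<- created
-> grow(x='-87')
<- -87
-> mkfold(p='/snota')
<- ok
-> purge(k='tiplebre_emp')
<- -524
-> carries(k='drapo')
<- no
-> grow(x='-10/3')
<- -271/3
-> upend()
<- -3/271
-> scale(x='71')
<- -213/271
-> bind(k='drapo', v='slopi')
<- nil
-> scanf(p='/snota')
<- []
-> recite(p='/druslohu')
<- ruko


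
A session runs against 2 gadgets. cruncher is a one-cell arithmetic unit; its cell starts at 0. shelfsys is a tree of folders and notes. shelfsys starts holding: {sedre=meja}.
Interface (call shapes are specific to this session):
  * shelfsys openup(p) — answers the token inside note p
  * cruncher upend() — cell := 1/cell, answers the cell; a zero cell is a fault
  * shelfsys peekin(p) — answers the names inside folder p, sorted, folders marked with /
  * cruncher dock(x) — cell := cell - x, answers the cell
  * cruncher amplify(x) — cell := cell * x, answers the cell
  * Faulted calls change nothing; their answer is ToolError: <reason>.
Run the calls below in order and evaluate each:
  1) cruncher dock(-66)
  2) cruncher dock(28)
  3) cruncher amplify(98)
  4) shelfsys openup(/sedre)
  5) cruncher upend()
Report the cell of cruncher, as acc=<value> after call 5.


Answer: acc=1/3724

Derivation:
Do: cruncher dock[x='-66']
See: 66
Do: cruncher dock[x='28']
See: 38
Do: cruncher amplify[x='98']
See: 3724
Do: shelfsys openup[p='/sedre']
See: meja
Do: cruncher upend[]
See: 1/3724


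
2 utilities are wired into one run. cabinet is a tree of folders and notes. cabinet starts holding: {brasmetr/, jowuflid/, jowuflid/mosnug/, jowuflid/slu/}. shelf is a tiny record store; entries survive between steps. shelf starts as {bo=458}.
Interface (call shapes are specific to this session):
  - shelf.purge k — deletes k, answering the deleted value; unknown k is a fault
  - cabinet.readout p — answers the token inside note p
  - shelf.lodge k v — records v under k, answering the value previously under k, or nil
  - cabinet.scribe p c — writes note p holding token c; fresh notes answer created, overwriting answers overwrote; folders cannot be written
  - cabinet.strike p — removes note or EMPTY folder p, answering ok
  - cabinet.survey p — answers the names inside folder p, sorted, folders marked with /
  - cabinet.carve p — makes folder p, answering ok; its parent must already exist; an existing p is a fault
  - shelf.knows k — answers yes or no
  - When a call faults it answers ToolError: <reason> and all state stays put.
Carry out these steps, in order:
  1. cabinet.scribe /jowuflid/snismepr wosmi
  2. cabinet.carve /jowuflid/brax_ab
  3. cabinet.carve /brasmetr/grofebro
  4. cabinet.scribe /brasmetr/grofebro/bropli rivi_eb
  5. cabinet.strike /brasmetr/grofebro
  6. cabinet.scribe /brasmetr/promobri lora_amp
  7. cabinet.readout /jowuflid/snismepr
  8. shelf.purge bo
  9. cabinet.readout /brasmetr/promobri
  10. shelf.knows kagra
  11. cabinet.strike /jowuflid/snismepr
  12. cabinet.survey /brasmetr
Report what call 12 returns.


~$ scribe /jowuflid/snismepr wosmi
= created
~$ carve /jowuflid/brax_ab
= ok
~$ carve /brasmetr/grofebro
= ok
~$ scribe /brasmetr/grofebro/bropli rivi_eb
= created
~$ strike /brasmetr/grofebro
= ToolError: not empty
~$ scribe /brasmetr/promobri lora_amp
= created
~$ readout /jowuflid/snismepr
= wosmi
~$ purge bo
= 458
~$ readout /brasmetr/promobri
= lora_amp
~$ knows kagra
= no
~$ strike /jowuflid/snismepr
= ok
~$ survey /brasmetr
= [grofebro/, promobri]

Answer: [grofebro/, promobri]


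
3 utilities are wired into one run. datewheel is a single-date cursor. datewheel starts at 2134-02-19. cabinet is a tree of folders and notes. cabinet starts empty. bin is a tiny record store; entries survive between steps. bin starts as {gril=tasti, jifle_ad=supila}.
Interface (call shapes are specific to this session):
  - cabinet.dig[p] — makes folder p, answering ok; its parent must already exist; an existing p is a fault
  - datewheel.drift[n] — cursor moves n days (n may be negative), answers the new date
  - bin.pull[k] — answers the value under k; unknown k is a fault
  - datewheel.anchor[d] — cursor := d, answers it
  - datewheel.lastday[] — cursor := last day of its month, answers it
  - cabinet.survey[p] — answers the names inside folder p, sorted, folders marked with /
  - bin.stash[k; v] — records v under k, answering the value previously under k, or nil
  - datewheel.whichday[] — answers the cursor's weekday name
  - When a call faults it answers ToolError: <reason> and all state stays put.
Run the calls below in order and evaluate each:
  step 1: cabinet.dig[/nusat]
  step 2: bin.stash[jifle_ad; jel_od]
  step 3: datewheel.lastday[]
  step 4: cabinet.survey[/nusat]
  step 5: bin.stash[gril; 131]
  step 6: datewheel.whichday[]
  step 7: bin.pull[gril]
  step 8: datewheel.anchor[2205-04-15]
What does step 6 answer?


I invoke dig using p: /nusat, and see ok.
I use stash using k: jifle_ad, v: jel_od, and observe supila.
Calling lastday(), → 2134-02-28.
I invoke survey using p: /nusat, — result: [].
I call stash using k: gril, v: 131, giving tasti.
Calling whichday(), — result: Sunday.
Now I run pull using k: gril, which returns 131.
I try anchor using d: 2205-04-15, giving 2205-04-15.

Answer: Sunday


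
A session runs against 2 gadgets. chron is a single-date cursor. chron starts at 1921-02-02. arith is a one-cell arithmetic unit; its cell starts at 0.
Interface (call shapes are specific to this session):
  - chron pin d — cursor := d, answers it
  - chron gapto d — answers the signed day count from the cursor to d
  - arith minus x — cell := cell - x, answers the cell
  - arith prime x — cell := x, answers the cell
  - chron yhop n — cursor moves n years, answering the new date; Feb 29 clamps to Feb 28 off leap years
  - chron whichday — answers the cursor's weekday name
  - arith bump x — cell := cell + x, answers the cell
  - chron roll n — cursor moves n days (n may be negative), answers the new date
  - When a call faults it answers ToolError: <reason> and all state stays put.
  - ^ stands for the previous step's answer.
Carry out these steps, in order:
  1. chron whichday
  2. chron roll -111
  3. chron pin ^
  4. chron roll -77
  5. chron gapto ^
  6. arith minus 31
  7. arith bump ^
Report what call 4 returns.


Then chron whichday, and observe Wednesday.
Now I run chron roll on -111, → 1920-10-14.
Using chron pin on ^, giving 1920-10-14.
I try chron roll on -77, giving 1920-07-29.
Invoking chron gapto on ^, giving 0.
Invoking arith minus on 31, and get -31.
Calling arith bump on ^, and get -62.

Answer: 1920-07-29


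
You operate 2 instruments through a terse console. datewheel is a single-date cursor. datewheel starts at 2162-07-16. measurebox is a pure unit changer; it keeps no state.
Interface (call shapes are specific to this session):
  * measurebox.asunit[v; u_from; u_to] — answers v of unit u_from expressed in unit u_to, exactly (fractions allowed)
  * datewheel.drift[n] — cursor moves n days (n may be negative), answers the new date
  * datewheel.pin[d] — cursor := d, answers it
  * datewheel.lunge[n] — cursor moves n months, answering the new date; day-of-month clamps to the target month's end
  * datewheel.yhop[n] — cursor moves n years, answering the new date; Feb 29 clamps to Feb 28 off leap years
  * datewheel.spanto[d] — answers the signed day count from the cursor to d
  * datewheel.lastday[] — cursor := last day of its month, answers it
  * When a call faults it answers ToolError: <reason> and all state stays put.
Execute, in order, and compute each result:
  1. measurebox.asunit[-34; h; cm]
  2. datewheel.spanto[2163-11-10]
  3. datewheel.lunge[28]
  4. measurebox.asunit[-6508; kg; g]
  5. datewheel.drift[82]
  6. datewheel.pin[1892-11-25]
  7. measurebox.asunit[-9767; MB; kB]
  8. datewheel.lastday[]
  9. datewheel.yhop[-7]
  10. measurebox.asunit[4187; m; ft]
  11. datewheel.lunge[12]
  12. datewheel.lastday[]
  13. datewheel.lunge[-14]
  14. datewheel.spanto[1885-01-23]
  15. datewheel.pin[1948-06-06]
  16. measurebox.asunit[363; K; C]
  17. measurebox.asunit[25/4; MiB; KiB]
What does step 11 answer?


Answer: 1886-11-30

Derivation:
Do: measurebox.asunit[v=-34; u_from=h; u_to=cm]
See: ToolError: incompatible units
Do: datewheel.spanto[d=2163-11-10]
See: 482
Do: datewheel.lunge[n=28]
See: 2164-11-16
Do: measurebox.asunit[v=-6508; u_from=kg; u_to=g]
See: -6508000
Do: datewheel.drift[n=82]
See: 2165-02-06
Do: datewheel.pin[d=1892-11-25]
See: 1892-11-25
Do: measurebox.asunit[v=-9767; u_from=MB; u_to=kB]
See: -9767000
Do: datewheel.lastday[]
See: 1892-11-30
Do: datewheel.yhop[n=-7]
See: 1885-11-30
Do: measurebox.asunit[v=4187; u_from=m; u_to=ft]
See: 5233750/381
Do: datewheel.lunge[n=12]
See: 1886-11-30
Do: datewheel.lastday[]
See: 1886-11-30
Do: datewheel.lunge[n=-14]
See: 1885-09-30
Do: datewheel.spanto[d=1885-01-23]
See: -250
Do: datewheel.pin[d=1948-06-06]
See: 1948-06-06
Do: measurebox.asunit[v=363; u_from=K; u_to=C]
See: 1797/20
Do: measurebox.asunit[v=25/4; u_from=MiB; u_to=KiB]
See: 6400


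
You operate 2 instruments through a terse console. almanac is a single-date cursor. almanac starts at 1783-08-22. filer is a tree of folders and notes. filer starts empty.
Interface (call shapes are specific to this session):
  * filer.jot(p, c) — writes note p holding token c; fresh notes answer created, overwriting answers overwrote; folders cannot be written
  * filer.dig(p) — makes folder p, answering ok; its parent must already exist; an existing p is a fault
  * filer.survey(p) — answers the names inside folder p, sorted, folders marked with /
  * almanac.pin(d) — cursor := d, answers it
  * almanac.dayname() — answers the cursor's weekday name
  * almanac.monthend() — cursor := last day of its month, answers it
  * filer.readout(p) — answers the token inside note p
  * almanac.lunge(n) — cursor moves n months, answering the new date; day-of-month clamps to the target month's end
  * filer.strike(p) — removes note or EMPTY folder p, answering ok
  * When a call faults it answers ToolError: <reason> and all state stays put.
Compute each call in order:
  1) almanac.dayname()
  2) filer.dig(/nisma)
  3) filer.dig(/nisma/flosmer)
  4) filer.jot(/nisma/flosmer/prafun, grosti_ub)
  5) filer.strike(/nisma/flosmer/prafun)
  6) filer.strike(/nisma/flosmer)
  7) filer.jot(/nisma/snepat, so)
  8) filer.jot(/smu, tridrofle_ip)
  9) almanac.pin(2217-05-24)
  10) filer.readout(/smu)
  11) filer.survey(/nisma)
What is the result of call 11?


Next I call dayname, yielding Friday.
Invoking dig passing p=/nisma, and see ok.
I try dig passing p=/nisma/flosmer, giving ok.
I call jot passing p=/nisma/flosmer/prafun, c=grosti_ub, which returns created.
Invoking strike passing p=/nisma/flosmer/prafun, and see ok.
Using strike passing p=/nisma/flosmer, and get ok.
Calling jot passing p=/nisma/snepat, c=so, which returns created.
Then jot passing p=/smu, c=tridrofle_ip, and see created.
Using pin passing d=2217-05-24, — result: 2217-05-24.
I try readout passing p=/smu, and observe tridrofle_ip.
I call survey passing p=/nisma, → [snepat].

Answer: [snepat]


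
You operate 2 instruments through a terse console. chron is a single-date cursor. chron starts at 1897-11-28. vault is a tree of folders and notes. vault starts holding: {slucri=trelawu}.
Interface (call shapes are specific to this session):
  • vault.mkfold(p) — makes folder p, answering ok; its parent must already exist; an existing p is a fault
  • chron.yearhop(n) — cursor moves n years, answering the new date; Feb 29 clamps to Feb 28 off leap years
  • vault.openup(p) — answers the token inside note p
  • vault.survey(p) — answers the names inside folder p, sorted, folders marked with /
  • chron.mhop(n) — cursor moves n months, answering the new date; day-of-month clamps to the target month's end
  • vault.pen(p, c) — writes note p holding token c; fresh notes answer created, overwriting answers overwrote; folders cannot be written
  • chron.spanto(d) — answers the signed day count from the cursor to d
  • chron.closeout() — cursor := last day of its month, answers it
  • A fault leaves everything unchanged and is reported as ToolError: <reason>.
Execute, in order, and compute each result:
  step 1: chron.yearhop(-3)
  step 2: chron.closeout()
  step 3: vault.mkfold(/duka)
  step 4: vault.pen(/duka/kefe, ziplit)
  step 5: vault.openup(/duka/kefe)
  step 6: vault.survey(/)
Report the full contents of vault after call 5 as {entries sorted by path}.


Answer: {duka/, duka/kefe=ziplit, slucri=trelawu}

Derivation:
>> chron.yearhop(n: -3)
<< 1894-11-28
>> chron.closeout()
<< 1894-11-30
>> vault.mkfold(p: /duka)
<< ok
>> vault.pen(p: /duka/kefe, c: ziplit)
<< created
>> vault.openup(p: /duka/kefe)
<< ziplit
>> vault.survey(p: /)
<< [duka/, slucri]


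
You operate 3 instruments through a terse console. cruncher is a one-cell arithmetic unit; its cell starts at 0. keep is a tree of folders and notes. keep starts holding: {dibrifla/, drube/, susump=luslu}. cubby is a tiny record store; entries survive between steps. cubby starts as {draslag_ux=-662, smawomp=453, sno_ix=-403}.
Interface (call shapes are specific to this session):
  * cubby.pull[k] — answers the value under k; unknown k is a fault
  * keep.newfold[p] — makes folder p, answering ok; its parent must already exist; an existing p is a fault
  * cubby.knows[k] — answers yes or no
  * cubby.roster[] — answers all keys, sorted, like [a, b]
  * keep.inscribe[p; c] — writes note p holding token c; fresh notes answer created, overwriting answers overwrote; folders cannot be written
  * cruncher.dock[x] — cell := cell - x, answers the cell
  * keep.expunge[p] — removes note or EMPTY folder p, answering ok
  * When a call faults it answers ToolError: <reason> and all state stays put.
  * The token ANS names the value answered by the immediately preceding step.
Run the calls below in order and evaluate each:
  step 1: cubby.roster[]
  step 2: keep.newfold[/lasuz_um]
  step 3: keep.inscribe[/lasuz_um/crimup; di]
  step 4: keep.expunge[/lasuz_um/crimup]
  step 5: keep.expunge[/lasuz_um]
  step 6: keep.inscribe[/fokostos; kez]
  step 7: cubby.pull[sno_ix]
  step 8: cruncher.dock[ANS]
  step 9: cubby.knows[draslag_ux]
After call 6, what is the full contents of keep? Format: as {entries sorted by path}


Answer: {dibrifla/, drube/, fokostos=kez, susump=luslu}

Derivation:
→ cubby.roster()
← [draslag_ux, smawomp, sno_ix]
→ keep.newfold(p: /lasuz_um)
← ok
→ keep.inscribe(p: /lasuz_um/crimup, c: di)
← created
→ keep.expunge(p: /lasuz_um/crimup)
← ok
→ keep.expunge(p: /lasuz_um)
← ok
→ keep.inscribe(p: /fokostos, c: kez)
← created
→ cubby.pull(k: sno_ix)
← -403
→ cruncher.dock(x: ANS)
← 403
→ cubby.knows(k: draslag_ux)
← yes


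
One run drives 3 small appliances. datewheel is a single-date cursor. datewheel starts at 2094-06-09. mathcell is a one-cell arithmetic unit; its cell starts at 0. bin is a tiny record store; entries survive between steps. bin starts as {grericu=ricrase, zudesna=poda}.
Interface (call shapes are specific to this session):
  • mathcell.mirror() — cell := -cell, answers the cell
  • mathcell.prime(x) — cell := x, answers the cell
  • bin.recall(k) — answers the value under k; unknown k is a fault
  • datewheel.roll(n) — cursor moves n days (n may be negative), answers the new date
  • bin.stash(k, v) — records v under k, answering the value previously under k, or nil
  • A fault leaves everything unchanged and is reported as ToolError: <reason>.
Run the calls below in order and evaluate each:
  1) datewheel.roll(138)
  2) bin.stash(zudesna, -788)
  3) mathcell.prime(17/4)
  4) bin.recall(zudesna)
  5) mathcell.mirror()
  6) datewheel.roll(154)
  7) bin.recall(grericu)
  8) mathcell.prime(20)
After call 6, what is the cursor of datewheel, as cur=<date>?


Answer: cur=2095-03-28

Derivation:
~$ roll 138
:: 2094-10-25
~$ stash zudesna -788
:: poda
~$ prime 17/4
:: 17/4
~$ recall zudesna
:: -788
~$ mirror
:: -17/4
~$ roll 154
:: 2095-03-28
~$ recall grericu
:: ricrase
~$ prime 20
:: 20


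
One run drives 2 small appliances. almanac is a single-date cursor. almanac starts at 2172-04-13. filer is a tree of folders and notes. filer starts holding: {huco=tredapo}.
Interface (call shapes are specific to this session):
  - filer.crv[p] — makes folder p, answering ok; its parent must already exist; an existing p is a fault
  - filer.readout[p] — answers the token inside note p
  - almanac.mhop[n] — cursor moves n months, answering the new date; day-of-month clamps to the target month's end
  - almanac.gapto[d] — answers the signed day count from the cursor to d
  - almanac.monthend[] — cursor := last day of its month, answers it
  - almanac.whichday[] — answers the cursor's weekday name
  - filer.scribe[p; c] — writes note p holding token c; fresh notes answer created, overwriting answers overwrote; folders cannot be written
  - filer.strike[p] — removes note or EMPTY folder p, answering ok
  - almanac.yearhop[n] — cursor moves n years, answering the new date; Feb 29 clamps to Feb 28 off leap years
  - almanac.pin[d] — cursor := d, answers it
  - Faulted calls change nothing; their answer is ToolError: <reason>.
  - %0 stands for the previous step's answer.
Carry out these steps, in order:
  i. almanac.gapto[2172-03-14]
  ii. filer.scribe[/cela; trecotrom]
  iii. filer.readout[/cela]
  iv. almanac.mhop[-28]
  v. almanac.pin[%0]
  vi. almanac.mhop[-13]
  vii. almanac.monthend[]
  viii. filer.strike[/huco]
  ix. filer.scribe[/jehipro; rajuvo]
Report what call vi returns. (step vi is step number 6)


Answer: 2168-11-13

Derivation:
% gapto(d=2172-03-14) : -30
% scribe(p=/cela, c=trecotrom) : created
% readout(p=/cela) : trecotrom
% mhop(n=-28) : 2169-12-13
% pin(d=%0) : 2169-12-13
% mhop(n=-13) : 2168-11-13
% monthend() : 2168-11-30
% strike(p=/huco) : ok
% scribe(p=/jehipro, c=rajuvo) : created


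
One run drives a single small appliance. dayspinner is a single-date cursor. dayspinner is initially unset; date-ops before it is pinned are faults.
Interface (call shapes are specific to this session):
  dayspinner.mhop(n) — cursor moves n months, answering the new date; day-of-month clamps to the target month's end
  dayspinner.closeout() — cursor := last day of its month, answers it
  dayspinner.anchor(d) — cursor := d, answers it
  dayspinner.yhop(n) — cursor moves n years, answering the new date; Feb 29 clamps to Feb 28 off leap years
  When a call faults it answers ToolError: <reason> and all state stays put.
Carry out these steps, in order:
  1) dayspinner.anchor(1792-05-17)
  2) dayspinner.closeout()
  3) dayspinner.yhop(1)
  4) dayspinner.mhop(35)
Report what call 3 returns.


Answer: 1793-05-31

Derivation:
Using anchor on d: 1792-05-17, which returns 1792-05-17.
Invoking closeout(), → 1792-05-31.
I invoke yhop on n: 1, which returns 1793-05-31.
I try mhop on n: 35, giving 1796-04-30.


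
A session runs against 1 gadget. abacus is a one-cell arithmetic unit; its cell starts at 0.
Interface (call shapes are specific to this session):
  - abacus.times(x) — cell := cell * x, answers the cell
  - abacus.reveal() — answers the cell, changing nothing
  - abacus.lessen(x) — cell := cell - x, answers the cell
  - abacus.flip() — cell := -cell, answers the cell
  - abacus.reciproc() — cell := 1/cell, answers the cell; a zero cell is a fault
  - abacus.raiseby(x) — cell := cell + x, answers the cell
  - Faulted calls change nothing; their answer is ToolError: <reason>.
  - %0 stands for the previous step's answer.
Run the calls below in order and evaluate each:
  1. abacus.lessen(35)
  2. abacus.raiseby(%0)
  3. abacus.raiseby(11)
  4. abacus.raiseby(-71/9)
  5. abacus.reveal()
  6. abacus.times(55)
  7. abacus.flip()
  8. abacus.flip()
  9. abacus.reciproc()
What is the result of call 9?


·→ lessen(x='35')
·← -35
·→ raiseby(x='%0')
·← -70
·→ raiseby(x='11')
·← -59
·→ raiseby(x='-71/9')
·← -602/9
·→ reveal()
·← -602/9
·→ times(x='55')
·← -33110/9
·→ flip()
·← 33110/9
·→ flip()
·← -33110/9
·→ reciproc()
·← -9/33110

Answer: -9/33110


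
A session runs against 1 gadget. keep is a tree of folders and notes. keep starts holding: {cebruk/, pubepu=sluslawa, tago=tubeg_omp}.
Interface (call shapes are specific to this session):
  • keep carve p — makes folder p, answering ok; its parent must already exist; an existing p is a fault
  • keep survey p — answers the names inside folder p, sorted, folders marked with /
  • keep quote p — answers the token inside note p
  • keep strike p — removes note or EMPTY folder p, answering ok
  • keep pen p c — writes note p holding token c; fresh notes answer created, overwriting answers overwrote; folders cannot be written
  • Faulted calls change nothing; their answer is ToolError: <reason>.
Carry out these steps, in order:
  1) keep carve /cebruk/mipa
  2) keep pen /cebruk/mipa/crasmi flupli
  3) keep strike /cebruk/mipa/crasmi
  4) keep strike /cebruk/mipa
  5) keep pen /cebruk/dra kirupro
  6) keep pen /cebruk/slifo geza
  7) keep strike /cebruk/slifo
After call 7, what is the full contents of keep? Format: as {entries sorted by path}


~$ keep carve p: /cebruk/mipa
= ok
~$ keep pen p: /cebruk/mipa/crasmi c: flupli
= created
~$ keep strike p: /cebruk/mipa/crasmi
= ok
~$ keep strike p: /cebruk/mipa
= ok
~$ keep pen p: /cebruk/dra c: kirupro
= created
~$ keep pen p: /cebruk/slifo c: geza
= created
~$ keep strike p: /cebruk/slifo
= ok

Answer: {cebruk/, cebruk/dra=kirupro, pubepu=sluslawa, tago=tubeg_omp}


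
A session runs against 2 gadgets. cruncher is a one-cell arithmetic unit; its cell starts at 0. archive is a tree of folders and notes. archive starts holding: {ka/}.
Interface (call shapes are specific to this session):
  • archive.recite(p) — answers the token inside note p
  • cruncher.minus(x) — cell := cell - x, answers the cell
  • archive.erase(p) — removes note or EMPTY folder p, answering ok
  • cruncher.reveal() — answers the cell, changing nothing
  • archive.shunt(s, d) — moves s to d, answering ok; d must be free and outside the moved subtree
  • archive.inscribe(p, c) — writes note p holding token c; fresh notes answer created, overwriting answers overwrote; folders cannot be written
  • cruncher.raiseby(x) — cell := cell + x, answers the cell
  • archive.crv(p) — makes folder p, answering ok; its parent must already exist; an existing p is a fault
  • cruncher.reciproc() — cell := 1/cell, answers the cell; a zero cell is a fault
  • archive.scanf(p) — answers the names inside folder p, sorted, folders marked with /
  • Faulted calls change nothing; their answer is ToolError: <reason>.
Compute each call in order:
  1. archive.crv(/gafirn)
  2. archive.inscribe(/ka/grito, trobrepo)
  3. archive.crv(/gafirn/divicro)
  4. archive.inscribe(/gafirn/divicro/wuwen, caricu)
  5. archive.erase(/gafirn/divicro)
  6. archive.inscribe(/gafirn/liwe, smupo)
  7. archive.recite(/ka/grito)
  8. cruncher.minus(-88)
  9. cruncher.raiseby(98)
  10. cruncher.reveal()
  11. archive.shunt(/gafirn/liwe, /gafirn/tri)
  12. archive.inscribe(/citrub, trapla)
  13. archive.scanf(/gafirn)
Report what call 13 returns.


Answer: [divicro/, tri]

Derivation:
-> archive.crv(p='/gafirn')
<- ok
-> archive.inscribe(p='/ka/grito', c='trobrepo')
<- created
-> archive.crv(p='/gafirn/divicro')
<- ok
-> archive.inscribe(p='/gafirn/divicro/wuwen', c='caricu')
<- created
-> archive.erase(p='/gafirn/divicro')
<- ToolError: not empty
-> archive.inscribe(p='/gafirn/liwe', c='smupo')
<- created
-> archive.recite(p='/ka/grito')
<- trobrepo
-> cruncher.minus(x='-88')
<- 88
-> cruncher.raiseby(x='98')
<- 186
-> cruncher.reveal()
<- 186
-> archive.shunt(s='/gafirn/liwe', d='/gafirn/tri')
<- ok
-> archive.inscribe(p='/citrub', c='trapla')
<- created
-> archive.scanf(p='/gafirn')
<- [divicro/, tri]


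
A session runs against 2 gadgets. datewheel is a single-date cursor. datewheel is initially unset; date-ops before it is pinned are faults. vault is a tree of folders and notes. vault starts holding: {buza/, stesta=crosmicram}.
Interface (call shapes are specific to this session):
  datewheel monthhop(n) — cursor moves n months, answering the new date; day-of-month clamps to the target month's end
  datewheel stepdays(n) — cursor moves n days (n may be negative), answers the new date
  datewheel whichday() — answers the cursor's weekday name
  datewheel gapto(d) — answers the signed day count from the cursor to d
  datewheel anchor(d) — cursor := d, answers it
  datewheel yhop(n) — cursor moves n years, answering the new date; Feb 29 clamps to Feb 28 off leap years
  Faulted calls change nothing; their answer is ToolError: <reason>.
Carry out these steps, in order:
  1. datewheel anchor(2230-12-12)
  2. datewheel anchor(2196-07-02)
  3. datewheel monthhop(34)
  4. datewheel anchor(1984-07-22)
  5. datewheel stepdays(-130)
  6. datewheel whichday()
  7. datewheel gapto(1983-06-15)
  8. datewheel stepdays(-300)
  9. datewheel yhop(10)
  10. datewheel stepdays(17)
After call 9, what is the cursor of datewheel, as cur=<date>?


==> datewheel anchor(d→2230-12-12)
<== 2230-12-12
==> datewheel anchor(d→2196-07-02)
<== 2196-07-02
==> datewheel monthhop(n→34)
<== 2199-05-02
==> datewheel anchor(d→1984-07-22)
<== 1984-07-22
==> datewheel stepdays(n→-130)
<== 1984-03-14
==> datewheel whichday()
<== Wednesday
==> datewheel gapto(d→1983-06-15)
<== -273
==> datewheel stepdays(n→-300)
<== 1983-05-19
==> datewheel yhop(n→10)
<== 1993-05-19
==> datewheel stepdays(n→17)
<== 1993-06-05

Answer: cur=1993-05-19


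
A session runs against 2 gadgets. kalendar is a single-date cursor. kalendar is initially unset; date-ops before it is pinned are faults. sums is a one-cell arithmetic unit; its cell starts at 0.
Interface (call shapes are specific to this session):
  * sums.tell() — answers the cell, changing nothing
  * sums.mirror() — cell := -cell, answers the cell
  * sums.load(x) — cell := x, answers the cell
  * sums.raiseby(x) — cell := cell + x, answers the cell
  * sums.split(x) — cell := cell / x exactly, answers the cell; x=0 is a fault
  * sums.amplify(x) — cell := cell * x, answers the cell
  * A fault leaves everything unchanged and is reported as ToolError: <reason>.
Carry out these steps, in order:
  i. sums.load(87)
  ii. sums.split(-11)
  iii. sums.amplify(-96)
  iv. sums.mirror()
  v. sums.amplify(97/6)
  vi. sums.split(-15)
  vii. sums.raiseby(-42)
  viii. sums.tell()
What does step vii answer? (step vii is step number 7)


Answer: 42698/55

Derivation:
% load x='87'
[out] 87
% split x='-11'
[out] -87/11
% amplify x='-96'
[out] 8352/11
% mirror
[out] -8352/11
% amplify x='97/6'
[out] -135024/11
% split x='-15'
[out] 45008/55
% raiseby x='-42'
[out] 42698/55
% tell
[out] 42698/55


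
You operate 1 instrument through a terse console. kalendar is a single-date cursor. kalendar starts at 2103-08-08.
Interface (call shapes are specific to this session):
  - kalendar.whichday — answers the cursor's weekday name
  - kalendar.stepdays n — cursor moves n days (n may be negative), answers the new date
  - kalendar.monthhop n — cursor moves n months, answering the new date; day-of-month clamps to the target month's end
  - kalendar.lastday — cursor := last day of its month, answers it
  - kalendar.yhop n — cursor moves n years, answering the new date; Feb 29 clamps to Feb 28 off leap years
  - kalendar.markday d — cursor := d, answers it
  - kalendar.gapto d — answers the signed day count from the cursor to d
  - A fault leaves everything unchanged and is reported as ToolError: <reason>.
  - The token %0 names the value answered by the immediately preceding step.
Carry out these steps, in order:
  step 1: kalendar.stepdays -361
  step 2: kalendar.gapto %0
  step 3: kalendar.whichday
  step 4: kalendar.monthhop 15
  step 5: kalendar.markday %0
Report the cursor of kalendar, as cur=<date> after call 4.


>> stepdays(n=-361)
<< 2102-08-12
>> gapto(d=%0)
<< 0
>> whichday()
<< Saturday
>> monthhop(n=15)
<< 2103-11-12
>> markday(d=%0)
<< 2103-11-12

Answer: cur=2103-11-12


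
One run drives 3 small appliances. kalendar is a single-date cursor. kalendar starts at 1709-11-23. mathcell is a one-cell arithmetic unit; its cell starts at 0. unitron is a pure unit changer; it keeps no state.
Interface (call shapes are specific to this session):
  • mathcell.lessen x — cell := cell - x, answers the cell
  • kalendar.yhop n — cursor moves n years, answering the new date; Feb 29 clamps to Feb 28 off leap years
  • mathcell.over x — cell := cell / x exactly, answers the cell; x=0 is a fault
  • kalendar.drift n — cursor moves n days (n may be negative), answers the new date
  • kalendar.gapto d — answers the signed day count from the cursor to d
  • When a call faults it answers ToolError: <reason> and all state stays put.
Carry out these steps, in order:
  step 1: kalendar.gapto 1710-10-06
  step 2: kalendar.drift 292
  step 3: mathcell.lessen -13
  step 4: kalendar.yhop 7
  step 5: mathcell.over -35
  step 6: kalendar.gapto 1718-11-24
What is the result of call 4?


Answer: 1717-09-11

Derivation:
Act: gapto[1710-10-06]
Obs: 317
Act: drift[292]
Obs: 1710-09-11
Act: lessen[-13]
Obs: 13
Act: yhop[7]
Obs: 1717-09-11
Act: over[-35]
Obs: -13/35
Act: gapto[1718-11-24]
Obs: 439


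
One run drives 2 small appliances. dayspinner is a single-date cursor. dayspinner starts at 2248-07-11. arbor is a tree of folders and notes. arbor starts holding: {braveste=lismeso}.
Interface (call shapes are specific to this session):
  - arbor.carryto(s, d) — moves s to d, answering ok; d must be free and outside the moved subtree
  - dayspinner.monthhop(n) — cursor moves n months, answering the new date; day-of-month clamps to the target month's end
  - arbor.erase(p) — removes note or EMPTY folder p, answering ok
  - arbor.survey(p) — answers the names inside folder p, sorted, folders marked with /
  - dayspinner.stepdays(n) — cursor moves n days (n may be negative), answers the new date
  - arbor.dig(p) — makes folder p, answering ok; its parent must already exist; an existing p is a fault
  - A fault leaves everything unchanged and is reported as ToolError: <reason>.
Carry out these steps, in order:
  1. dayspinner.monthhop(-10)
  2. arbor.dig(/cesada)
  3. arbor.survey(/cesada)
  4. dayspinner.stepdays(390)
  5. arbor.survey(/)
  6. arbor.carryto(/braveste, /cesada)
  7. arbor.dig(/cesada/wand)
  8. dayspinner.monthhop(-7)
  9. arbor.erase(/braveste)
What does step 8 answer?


$ monthhop -10
:: 2247-09-11
$ dig /cesada
:: ok
$ survey /cesada
:: []
$ stepdays 390
:: 2248-10-05
$ survey /
:: [braveste, cesada/]
$ carryto /braveste /cesada
:: ToolError: exists
$ dig /cesada/wand
:: ok
$ monthhop -7
:: 2248-03-05
$ erase /braveste
:: ok

Answer: 2248-03-05


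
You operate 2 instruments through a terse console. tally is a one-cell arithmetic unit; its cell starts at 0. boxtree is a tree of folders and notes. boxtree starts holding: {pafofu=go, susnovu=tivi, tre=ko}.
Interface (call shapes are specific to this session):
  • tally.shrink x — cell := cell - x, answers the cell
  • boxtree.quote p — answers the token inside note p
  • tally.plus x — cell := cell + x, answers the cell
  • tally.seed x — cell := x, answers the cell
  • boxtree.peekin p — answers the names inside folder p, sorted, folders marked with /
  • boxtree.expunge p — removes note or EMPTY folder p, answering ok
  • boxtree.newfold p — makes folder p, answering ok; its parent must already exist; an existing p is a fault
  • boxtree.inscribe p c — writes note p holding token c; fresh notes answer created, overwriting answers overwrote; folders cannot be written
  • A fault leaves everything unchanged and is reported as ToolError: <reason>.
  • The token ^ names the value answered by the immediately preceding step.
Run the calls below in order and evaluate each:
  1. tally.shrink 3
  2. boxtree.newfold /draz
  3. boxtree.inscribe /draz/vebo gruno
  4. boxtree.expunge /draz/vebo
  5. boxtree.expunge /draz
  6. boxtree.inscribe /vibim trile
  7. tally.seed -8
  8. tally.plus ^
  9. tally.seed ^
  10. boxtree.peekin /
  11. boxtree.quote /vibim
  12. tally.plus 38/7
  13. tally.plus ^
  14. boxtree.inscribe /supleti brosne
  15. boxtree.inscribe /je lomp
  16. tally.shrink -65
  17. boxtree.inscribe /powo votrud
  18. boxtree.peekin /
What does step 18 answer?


Answer: [je, pafofu, powo, supleti, susnovu, tre, vibim]

Derivation:
$ shrink x='3'
= -3
$ newfold p='/draz'
= ok
$ inscribe p='/draz/vebo' c='gruno'
= created
$ expunge p='/draz/vebo'
= ok
$ expunge p='/draz'
= ok
$ inscribe p='/vibim' c='trile'
= created
$ seed x='-8'
= -8
$ plus x='^'
= -16
$ seed x='^'
= -16
$ peekin p='/'
= [pafofu, susnovu, tre, vibim]
$ quote p='/vibim'
= trile
$ plus x='38/7'
= -74/7
$ plus x='^'
= -148/7
$ inscribe p='/supleti' c='brosne'
= created
$ inscribe p='/je' c='lomp'
= created
$ shrink x='-65'
= 307/7
$ inscribe p='/powo' c='votrud'
= created
$ peekin p='/'
= [je, pafofu, powo, supleti, susnovu, tre, vibim]


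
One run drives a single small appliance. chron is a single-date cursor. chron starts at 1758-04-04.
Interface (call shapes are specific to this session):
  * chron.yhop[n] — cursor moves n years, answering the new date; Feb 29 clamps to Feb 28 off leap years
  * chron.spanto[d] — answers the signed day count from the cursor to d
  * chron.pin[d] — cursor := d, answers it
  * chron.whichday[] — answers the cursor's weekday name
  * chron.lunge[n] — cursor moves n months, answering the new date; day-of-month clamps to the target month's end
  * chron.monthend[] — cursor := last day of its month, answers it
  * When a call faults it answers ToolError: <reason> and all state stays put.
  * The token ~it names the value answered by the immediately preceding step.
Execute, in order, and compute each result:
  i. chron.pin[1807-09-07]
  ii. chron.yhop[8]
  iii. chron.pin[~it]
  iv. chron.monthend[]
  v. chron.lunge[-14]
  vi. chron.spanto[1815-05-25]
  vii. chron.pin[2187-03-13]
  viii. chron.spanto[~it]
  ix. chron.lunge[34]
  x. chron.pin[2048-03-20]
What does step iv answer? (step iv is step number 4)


Answer: 1815-09-30

Derivation:
[in] chron.pin d='1807-09-07'
[out] 1807-09-07
[in] chron.yhop n='8'
[out] 1815-09-07
[in] chron.pin d='~it'
[out] 1815-09-07
[in] chron.monthend
[out] 1815-09-30
[in] chron.lunge n='-14'
[out] 1814-07-30
[in] chron.spanto d='1815-05-25'
[out] 299
[in] chron.pin d='2187-03-13'
[out] 2187-03-13
[in] chron.spanto d='~it'
[out] 0
[in] chron.lunge n='34'
[out] 2190-01-13
[in] chron.pin d='2048-03-20'
[out] 2048-03-20
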